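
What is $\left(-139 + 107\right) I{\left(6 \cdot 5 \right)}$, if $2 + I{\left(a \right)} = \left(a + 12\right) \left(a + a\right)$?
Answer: $-80576$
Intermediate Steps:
$I{\left(a \right)} = -2 + 2 a \left(12 + a\right)$ ($I{\left(a \right)} = -2 + \left(a + 12\right) \left(a + a\right) = -2 + \left(12 + a\right) 2 a = -2 + 2 a \left(12 + a\right)$)
$\left(-139 + 107\right) I{\left(6 \cdot 5 \right)} = \left(-139 + 107\right) \left(-2 + 2 \left(6 \cdot 5\right)^{2} + 24 \cdot 6 \cdot 5\right) = - 32 \left(-2 + 2 \cdot 30^{2} + 24 \cdot 30\right) = - 32 \left(-2 + 2 \cdot 900 + 720\right) = - 32 \left(-2 + 1800 + 720\right) = \left(-32\right) 2518 = -80576$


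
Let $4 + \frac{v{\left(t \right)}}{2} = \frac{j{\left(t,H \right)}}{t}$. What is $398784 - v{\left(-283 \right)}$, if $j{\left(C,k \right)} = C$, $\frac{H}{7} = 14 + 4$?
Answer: $398790$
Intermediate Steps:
$H = 126$ ($H = 7 \left(14 + 4\right) = 7 \cdot 18 = 126$)
$v{\left(t \right)} = -6$ ($v{\left(t \right)} = -8 + 2 \frac{t}{t} = -8 + 2 \cdot 1 = -8 + 2 = -6$)
$398784 - v{\left(-283 \right)} = 398784 - -6 = 398784 + 6 = 398790$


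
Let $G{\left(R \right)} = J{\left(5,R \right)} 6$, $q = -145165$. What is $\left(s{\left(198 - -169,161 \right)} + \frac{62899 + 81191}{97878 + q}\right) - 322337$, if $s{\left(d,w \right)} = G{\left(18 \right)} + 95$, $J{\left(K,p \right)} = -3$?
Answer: $- \frac{15238852710}{47287} \approx -3.2226 \cdot 10^{5}$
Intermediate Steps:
$G{\left(R \right)} = -18$ ($G{\left(R \right)} = \left(-3\right) 6 = -18$)
$s{\left(d,w \right)} = 77$ ($s{\left(d,w \right)} = -18 + 95 = 77$)
$\left(s{\left(198 - -169,161 \right)} + \frac{62899 + 81191}{97878 + q}\right) - 322337 = \left(77 + \frac{62899 + 81191}{97878 - 145165}\right) - 322337 = \left(77 + \frac{144090}{-47287}\right) - 322337 = \left(77 + 144090 \left(- \frac{1}{47287}\right)\right) - 322337 = \left(77 - \frac{144090}{47287}\right) - 322337 = \frac{3497009}{47287} - 322337 = - \frac{15238852710}{47287}$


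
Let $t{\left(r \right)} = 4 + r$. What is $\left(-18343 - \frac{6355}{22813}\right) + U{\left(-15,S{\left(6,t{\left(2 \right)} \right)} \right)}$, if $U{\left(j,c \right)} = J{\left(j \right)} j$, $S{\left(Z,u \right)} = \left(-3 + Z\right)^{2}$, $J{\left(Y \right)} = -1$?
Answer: $- \frac{418123019}{22813} \approx -18328.0$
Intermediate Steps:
$U{\left(j,c \right)} = - j$
$\left(-18343 - \frac{6355}{22813}\right) + U{\left(-15,S{\left(6,t{\left(2 \right)} \right)} \right)} = \left(-18343 - \frac{6355}{22813}\right) - -15 = \left(-18343 - \frac{6355}{22813}\right) + 15 = - \frac{418465214}{22813} + 15 = - \frac{418123019}{22813}$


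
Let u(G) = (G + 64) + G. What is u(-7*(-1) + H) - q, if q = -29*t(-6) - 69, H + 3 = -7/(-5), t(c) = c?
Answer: -151/5 ≈ -30.200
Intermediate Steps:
H = -8/5 (H = -3 - 7/(-5) = -3 - 7*(-⅕) = -3 + 7/5 = -8/5 ≈ -1.6000)
q = 105 (q = -29*(-6) - 69 = 174 - 69 = 105)
u(G) = 64 + 2*G (u(G) = (64 + G) + G = 64 + 2*G)
u(-7*(-1) + H) - q = (64 + 2*(-7*(-1) - 8/5)) - 1*105 = (64 + 2*(7 - 8/5)) - 105 = (64 + 2*(27/5)) - 105 = (64 + 54/5) - 105 = 374/5 - 105 = -151/5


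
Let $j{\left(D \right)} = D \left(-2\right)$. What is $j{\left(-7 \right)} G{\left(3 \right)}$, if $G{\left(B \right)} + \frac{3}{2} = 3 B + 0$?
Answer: $105$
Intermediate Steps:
$j{\left(D \right)} = - 2 D$
$G{\left(B \right)} = - \frac{3}{2} + 3 B$ ($G{\left(B \right)} = - \frac{3}{2} + \left(3 B + 0\right) = - \frac{3}{2} + 3 B$)
$j{\left(-7 \right)} G{\left(3 \right)} = \left(-2\right) \left(-7\right) \left(- \frac{3}{2} + 3 \cdot 3\right) = 14 \left(- \frac{3}{2} + 9\right) = 14 \cdot \frac{15}{2} = 105$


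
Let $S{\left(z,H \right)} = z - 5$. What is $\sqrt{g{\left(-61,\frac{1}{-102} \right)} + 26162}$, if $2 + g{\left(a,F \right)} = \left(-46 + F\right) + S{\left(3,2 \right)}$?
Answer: $\frac{\sqrt{271669146}}{102} \approx 161.59$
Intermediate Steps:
$S{\left(z,H \right)} = -5 + z$
$g{\left(a,F \right)} = -50 + F$ ($g{\left(a,F \right)} = -2 + \left(\left(-46 + F\right) + \left(-5 + 3\right)\right) = -2 + \left(\left(-46 + F\right) - 2\right) = -2 + \left(-48 + F\right) = -50 + F$)
$\sqrt{g{\left(-61,\frac{1}{-102} \right)} + 26162} = \sqrt{\left(-50 + \frac{1}{-102}\right) + 26162} = \sqrt{\left(-50 - \frac{1}{102}\right) + 26162} = \sqrt{- \frac{5101}{102} + 26162} = \sqrt{\frac{2663423}{102}} = \frac{\sqrt{271669146}}{102}$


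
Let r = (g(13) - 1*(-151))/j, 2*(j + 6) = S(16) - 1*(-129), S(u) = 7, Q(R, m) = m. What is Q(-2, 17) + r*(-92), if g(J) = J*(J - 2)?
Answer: -12997/31 ≈ -419.26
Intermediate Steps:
g(J) = J*(-2 + J)
j = 62 (j = -6 + (7 - 1*(-129))/2 = -6 + (7 + 129)/2 = -6 + (½)*136 = -6 + 68 = 62)
r = 147/31 (r = (13*(-2 + 13) - 1*(-151))/62 = (13*11 + 151)*(1/62) = (143 + 151)*(1/62) = 294*(1/62) = 147/31 ≈ 4.7419)
Q(-2, 17) + r*(-92) = 17 + (147/31)*(-92) = 17 - 13524/31 = -12997/31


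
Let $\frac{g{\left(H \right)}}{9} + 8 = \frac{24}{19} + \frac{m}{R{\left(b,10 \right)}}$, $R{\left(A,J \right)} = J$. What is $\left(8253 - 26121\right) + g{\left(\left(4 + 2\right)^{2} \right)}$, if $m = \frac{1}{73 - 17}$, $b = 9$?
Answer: $- \frac{190760469}{10640} \approx -17929.0$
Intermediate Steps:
$m = \frac{1}{56} \approx 0.017857$
$g{\left(H \right)} = - \frac{644949}{10640}$ ($g{\left(H \right)} = -72 + 9 \left(\frac{24}{19} + \frac{1}{56 \cdot 10}\right) = -72 + 9 \left(24 \cdot \frac{1}{19} + \frac{1}{56} \cdot \frac{1}{10}\right) = -72 + 9 \left(\frac{24}{19} + \frac{1}{560}\right) = -72 + 9 \cdot \frac{13459}{10640} = -72 + \frac{121131}{10640} = - \frac{644949}{10640}$)
$\left(8253 - 26121\right) + g{\left(\left(4 + 2\right)^{2} \right)} = \left(8253 - 26121\right) - \frac{644949}{10640} = -17868 - \frac{644949}{10640} = - \frac{190760469}{10640}$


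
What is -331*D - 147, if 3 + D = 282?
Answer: -92496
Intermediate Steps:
D = 279 (D = -3 + 282 = 279)
-331*D - 147 = -331*279 - 147 = -92349 - 147 = -92496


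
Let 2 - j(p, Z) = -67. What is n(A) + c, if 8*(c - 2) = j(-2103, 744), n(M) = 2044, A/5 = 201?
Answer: 16437/8 ≈ 2054.6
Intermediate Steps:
A = 1005 (A = 5*201 = 1005)
j(p, Z) = 69 (j(p, Z) = 2 - 1*(-67) = 2 + 67 = 69)
c = 85/8 (c = 2 + (⅛)*69 = 2 + 69/8 = 85/8 ≈ 10.625)
n(A) + c = 2044 + 85/8 = 16437/8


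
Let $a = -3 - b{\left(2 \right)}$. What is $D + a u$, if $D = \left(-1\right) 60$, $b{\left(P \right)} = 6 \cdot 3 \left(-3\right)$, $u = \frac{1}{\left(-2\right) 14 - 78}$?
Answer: $- \frac{6411}{106} \approx -60.481$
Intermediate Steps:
$u = - \frac{1}{106}$ ($u = \frac{1}{-28 - 78} = \frac{1}{-106} = - \frac{1}{106} \approx -0.009434$)
$b{\left(P \right)} = -54$ ($b{\left(P \right)} = 18 \left(-3\right) = -54$)
$D = -60$
$a = 51$ ($a = -3 - -54 = -3 + 54 = 51$)
$D + a u = -60 + 51 \left(- \frac{1}{106}\right) = -60 - \frac{51}{106} = - \frac{6411}{106}$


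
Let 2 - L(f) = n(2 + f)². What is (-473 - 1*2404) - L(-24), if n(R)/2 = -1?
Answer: -2875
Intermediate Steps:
n(R) = -2 (n(R) = 2*(-1) = -2)
L(f) = -2 (L(f) = 2 - 1*(-2)² = 2 - 1*4 = 2 - 4 = -2)
(-473 - 1*2404) - L(-24) = (-473 - 1*2404) - 1*(-2) = (-473 - 2404) + 2 = -2877 + 2 = -2875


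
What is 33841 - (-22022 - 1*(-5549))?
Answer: 50314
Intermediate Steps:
33841 - (-22022 - 1*(-5549)) = 33841 - (-22022 + 5549) = 33841 - 1*(-16473) = 33841 + 16473 = 50314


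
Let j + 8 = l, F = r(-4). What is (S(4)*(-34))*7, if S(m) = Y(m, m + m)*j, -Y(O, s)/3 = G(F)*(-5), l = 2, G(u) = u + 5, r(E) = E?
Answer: 21420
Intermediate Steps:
F = -4
G(u) = 5 + u
Y(O, s) = 15 (Y(O, s) = -3*(5 - 4)*(-5) = -3*(-5) = 15)
j = -6 (j = -8 + 2 = -6)
S(m) = -90 (S(m) = 15*(-6) = -90)
(S(4)*(-34))*7 = -90*(-34)*7 = 3060*7 = 21420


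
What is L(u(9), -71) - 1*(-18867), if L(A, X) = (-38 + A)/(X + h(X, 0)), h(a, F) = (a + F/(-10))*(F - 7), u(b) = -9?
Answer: 8037295/426 ≈ 18867.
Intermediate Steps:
h(a, F) = (-7 + F)*(a - F/10) (h(a, F) = (a + F*(-1/10))*(-7 + F) = (a - F/10)*(-7 + F) = (-7 + F)*(a - F/10))
L(A, X) = -(-38 + A)/(6*X) (L(A, X) = (-38 + A)/(X + (-7*X - 1/10*0**2 + (7/10)*0 + 0*X)) = (-38 + A)/(X + (-7*X - 1/10*0 + 0 + 0)) = (-38 + A)/(X + (-7*X + 0 + 0 + 0)) = (-38 + A)/(X - 7*X) = (-38 + A)/((-6*X)) = (-38 + A)*(-1/(6*X)) = -(-38 + A)/(6*X))
L(u(9), -71) - 1*(-18867) = (1/6)*(38 - 1*(-9))/(-71) - 1*(-18867) = (1/6)*(-1/71)*(38 + 9) + 18867 = (1/6)*(-1/71)*47 + 18867 = -47/426 + 18867 = 8037295/426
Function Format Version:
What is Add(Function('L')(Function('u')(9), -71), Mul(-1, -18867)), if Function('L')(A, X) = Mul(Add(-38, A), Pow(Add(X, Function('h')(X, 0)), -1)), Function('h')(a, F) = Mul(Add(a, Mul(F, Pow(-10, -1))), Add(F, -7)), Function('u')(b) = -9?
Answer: Rational(8037295, 426) ≈ 18867.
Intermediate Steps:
Function('h')(a, F) = Mul(Add(-7, F), Add(a, Mul(Rational(-1, 10), F))) (Function('h')(a, F) = Mul(Add(a, Mul(F, Rational(-1, 10))), Add(-7, F)) = Mul(Add(a, Mul(Rational(-1, 10), F)), Add(-7, F)) = Mul(Add(-7, F), Add(a, Mul(Rational(-1, 10), F))))
Function('L')(A, X) = Mul(Rational(-1, 6), Pow(X, -1), Add(-38, A)) (Function('L')(A, X) = Mul(Add(-38, A), Pow(Add(X, Add(Mul(-7, X), Mul(Rational(-1, 10), Pow(0, 2)), Mul(Rational(7, 10), 0), Mul(0, X))), -1)) = Mul(Add(-38, A), Pow(Add(X, Add(Mul(-7, X), Mul(Rational(-1, 10), 0), 0, 0)), -1)) = Mul(Add(-38, A), Pow(Add(X, Add(Mul(-7, X), 0, 0, 0)), -1)) = Mul(Add(-38, A), Pow(Add(X, Mul(-7, X)), -1)) = Mul(Add(-38, A), Pow(Mul(-6, X), -1)) = Mul(Add(-38, A), Mul(Rational(-1, 6), Pow(X, -1))) = Mul(Rational(-1, 6), Pow(X, -1), Add(-38, A)))
Add(Function('L')(Function('u')(9), -71), Mul(-1, -18867)) = Add(Mul(Rational(1, 6), Pow(-71, -1), Add(38, Mul(-1, -9))), Mul(-1, -18867)) = Add(Mul(Rational(1, 6), Rational(-1, 71), Add(38, 9)), 18867) = Add(Mul(Rational(1, 6), Rational(-1, 71), 47), 18867) = Add(Rational(-47, 426), 18867) = Rational(8037295, 426)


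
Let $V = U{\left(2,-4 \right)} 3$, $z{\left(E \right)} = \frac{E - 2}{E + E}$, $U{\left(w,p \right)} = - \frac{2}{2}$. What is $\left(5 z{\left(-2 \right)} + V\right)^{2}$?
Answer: $4$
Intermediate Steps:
$U{\left(w,p \right)} = -1$ ($U{\left(w,p \right)} = \left(-2\right) \frac{1}{2} = -1$)
$z{\left(E \right)} = \frac{-2 + E}{2 E}$
$V = -3$ ($V = \left(-1\right) 3 = -3$)
$\left(5 z{\left(-2 \right)} + V\right)^{2} = \left(5 \frac{-2 - 2}{2 \left(-2\right)} - 3\right)^{2} = \left(5 \cdot \frac{1}{2} \left(- \frac{1}{2}\right) \left(-4\right) - 3\right)^{2} = \left(5 \cdot 1 - 3\right)^{2} = \left(5 - 3\right)^{2} = 2^{2} = 4$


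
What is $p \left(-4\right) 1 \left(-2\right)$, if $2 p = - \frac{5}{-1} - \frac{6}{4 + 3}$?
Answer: $\frac{116}{7} \approx 16.571$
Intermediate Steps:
$p = \frac{29}{14}$ ($p = \frac{- \frac{5}{-1} - \frac{6}{4 + 3}}{2} = \frac{\left(-5\right) \left(-1\right) - \frac{6}{7}}{2} = \frac{5 - \frac{6}{7}}{2} = \frac{1}{2} \cdot \frac{29}{7} = \frac{29}{14} \approx 2.0714$)
$p \left(-4\right) 1 \left(-2\right) = \frac{29 \left(-4\right) 1 \left(-2\right)}{14} = \frac{29 \left(\left(-4\right) \left(-2\right)\right)}{14} = \frac{29}{14} \cdot 8 = \frac{116}{7}$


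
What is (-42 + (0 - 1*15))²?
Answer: 3249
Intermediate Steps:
(-42 + (0 - 1*15))² = (-42 + (0 - 15))² = (-42 - 15)² = (-57)² = 3249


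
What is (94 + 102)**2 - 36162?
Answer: 2254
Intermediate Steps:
(94 + 102)**2 - 36162 = 196**2 - 36162 = 38416 - 36162 = 2254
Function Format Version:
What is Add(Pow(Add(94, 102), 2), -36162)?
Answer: 2254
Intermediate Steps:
Add(Pow(Add(94, 102), 2), -36162) = Add(Pow(196, 2), -36162) = Add(38416, -36162) = 2254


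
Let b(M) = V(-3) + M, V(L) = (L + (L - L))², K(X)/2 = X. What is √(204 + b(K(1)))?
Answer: √215 ≈ 14.663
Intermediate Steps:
K(X) = 2*X
V(L) = L² (V(L) = (L + 0)² = L²)
b(M) = 9 + M (b(M) = (-3)² + M = 9 + M)
√(204 + b(K(1))) = √(204 + (9 + 2*1)) = √(204 + (9 + 2)) = √(204 + 11) = √215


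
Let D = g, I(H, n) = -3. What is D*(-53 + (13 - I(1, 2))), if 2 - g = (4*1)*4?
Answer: 518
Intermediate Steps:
g = -14 (g = 2 - 4*1*4 = 2 - 4*4 = 2 - 1*16 = 2 - 16 = -14)
D = -14
D*(-53 + (13 - I(1, 2))) = -14*(-53 + (13 - 1*(-3))) = -14*(-53 + (13 + 3)) = -14*(-53 + 16) = -14*(-37) = 518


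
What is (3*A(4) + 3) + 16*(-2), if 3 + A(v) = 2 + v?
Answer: -20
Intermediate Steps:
A(v) = -1 + v (A(v) = -3 + (2 + v) = -1 + v)
(3*A(4) + 3) + 16*(-2) = (3*(-1 + 4) + 3) + 16*(-2) = (3*3 + 3) - 32 = (9 + 3) - 32 = 12 - 32 = -20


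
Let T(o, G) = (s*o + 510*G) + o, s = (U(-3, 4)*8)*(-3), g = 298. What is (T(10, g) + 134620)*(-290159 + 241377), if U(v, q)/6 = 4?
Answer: -13700424700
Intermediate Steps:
U(v, q) = 24 (U(v, q) = 6*4 = 24)
s = -576 (s = (24*8)*(-3) = 192*(-3) = -576)
T(o, G) = -575*o + 510*G (T(o, G) = (-576*o + 510*G) + o = -575*o + 510*G)
(T(10, g) + 134620)*(-290159 + 241377) = ((-575*10 + 510*298) + 134620)*(-290159 + 241377) = ((-5750 + 151980) + 134620)*(-48782) = (146230 + 134620)*(-48782) = 280850*(-48782) = -13700424700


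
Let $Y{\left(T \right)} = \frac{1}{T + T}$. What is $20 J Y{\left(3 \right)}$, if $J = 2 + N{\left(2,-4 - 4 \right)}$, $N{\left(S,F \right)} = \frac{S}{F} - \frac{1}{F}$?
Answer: $\frac{25}{4} \approx 6.25$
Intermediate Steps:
$N{\left(S,F \right)} = - \frac{1}{F} + \frac{S}{F}$
$J = \frac{15}{8}$ ($J = 2 + \frac{-1 + 2}{-4 - 4} = 2 + \frac{1}{-4 - 4} \cdot 1 = 2 + \frac{1}{-8} \cdot 1 = 2 - \frac{1}{8} = \frac{15}{8} \approx 1.875$)
$Y{\left(T \right)} = \frac{1}{2 T}$
$20 J Y{\left(3 \right)} = 20 \cdot \frac{15}{8} \frac{1}{2 \cdot 3} = \frac{75 \cdot \frac{1}{2} \cdot \frac{1}{3}}{2} = \frac{75}{2} \cdot \frac{1}{6} = \frac{25}{4}$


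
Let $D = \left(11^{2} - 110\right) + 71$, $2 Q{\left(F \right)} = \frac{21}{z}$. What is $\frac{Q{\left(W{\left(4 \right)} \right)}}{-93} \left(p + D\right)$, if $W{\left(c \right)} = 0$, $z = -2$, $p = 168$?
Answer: $\frac{875}{62} \approx 14.113$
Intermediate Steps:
$Q{\left(F \right)} = - \frac{21}{4}$ ($Q{\left(F \right)} = \frac{21 \frac{1}{-2}}{2} = \frac{21 \left(- \frac{1}{2}\right)}{2} = \frac{1}{2} \left(- \frac{21}{2}\right) = - \frac{21}{4}$)
$D = 82$ ($D = \left(121 - 110\right) + 71 = 11 + 71 = 82$)
$\frac{Q{\left(W{\left(4 \right)} \right)}}{-93} \left(p + D\right) = - \frac{21}{4 \left(-93\right)} \left(168 + 82\right) = \left(- \frac{21}{4}\right) \left(- \frac{1}{93}\right) 250 = \frac{7}{124} \cdot 250 = \frac{875}{62}$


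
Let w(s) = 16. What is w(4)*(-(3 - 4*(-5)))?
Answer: -368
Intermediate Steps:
w(4)*(-(3 - 4*(-5))) = 16*(-(3 - 4*(-5))) = 16*(-(3 + 20)) = 16*(-1*23) = 16*(-23) = -368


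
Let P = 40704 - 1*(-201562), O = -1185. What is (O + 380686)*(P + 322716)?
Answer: 214411233982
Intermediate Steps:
P = 242266 (P = 40704 + 201562 = 242266)
(O + 380686)*(P + 322716) = (-1185 + 380686)*(242266 + 322716) = 379501*564982 = 214411233982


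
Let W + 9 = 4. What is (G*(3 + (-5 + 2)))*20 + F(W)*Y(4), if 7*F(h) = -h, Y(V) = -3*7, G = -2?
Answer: -15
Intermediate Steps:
W = -5 (W = -9 + 4 = -5)
Y(V) = -21
F(h) = -h/7 (F(h) = (-h)/7 = -h/7)
(G*(3 + (-5 + 2)))*20 + F(W)*Y(4) = -2*(3 + (-5 + 2))*20 - ⅐*(-5)*(-21) = -2*(3 - 3)*20 + (5/7)*(-21) = -2*0*20 - 15 = 0*20 - 15 = 0 - 15 = -15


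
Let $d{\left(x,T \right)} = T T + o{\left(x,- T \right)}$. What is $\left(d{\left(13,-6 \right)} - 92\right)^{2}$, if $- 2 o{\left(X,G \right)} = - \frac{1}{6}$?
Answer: $\frac{450241}{144} \approx 3126.7$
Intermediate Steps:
$o{\left(X,G \right)} = \frac{1}{12}$ ($o{\left(X,G \right)} = - \frac{\left(-1\right) \frac{1}{6}}{2} = \left(- \frac{1}{2}\right) \left(- \frac{1}{6}\right) = \frac{1}{12}$)
$d{\left(x,T \right)} = \frac{1}{12} + T^{2}$ ($d{\left(x,T \right)} = T T + \frac{1}{12} = T^{2} + \frac{1}{12} = \frac{1}{12} + T^{2}$)
$\left(d{\left(13,-6 \right)} - 92\right)^{2} = \left(\left(\frac{1}{12} + \left(-6\right)^{2}\right) - 92\right)^{2} = \left(\left(\frac{1}{12} + 36\right) - 92\right)^{2} = \left(\frac{433}{12} - 92\right)^{2} = \left(- \frac{671}{12}\right)^{2} = \frac{450241}{144}$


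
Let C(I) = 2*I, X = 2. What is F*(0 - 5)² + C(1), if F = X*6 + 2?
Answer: 352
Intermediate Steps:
F = 14 (F = 2*6 + 2 = 12 + 2 = 14)
F*(0 - 5)² + C(1) = 14*(0 - 5)² + 2*1 = 14*(-5)² + 2 = 14*25 + 2 = 350 + 2 = 352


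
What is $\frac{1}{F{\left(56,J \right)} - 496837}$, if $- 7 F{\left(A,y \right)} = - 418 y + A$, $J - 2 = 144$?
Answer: $- \frac{7}{3416887} \approx -2.0486 \cdot 10^{-6}$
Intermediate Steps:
$J = 146$ ($J = 2 + 144 = 146$)
$F{\left(A,y \right)} = - \frac{A}{7} + \frac{418 y}{7}$ ($F{\left(A,y \right)} = - \frac{- 418 y + A}{7} = - \frac{A - 418 y}{7} = - \frac{A}{7} + \frac{418 y}{7}$)
$\frac{1}{F{\left(56,J \right)} - 496837} = \frac{1}{\left(\left(- \frac{1}{7}\right) 56 + \frac{418}{7} \cdot 146\right) - 496837} = \frac{1}{\left(-8 + \frac{61028}{7}\right) - 496837} = \frac{1}{\frac{60972}{7} - 496837} = \frac{1}{- \frac{3416887}{7}} = - \frac{7}{3416887}$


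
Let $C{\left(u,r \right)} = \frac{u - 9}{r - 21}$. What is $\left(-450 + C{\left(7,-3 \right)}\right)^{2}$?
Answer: $\frac{29149201}{144} \approx 2.0243 \cdot 10^{5}$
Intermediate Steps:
$C{\left(u,r \right)} = \frac{-9 + u}{-21 + r}$
$\left(-450 + C{\left(7,-3 \right)}\right)^{2} = \left(-450 + \frac{-9 + 7}{-21 - 3}\right)^{2} = \left(-450 + \frac{1}{-24} \left(-2\right)\right)^{2} = \left(-450 - - \frac{1}{12}\right)^{2} = \left(-450 + \frac{1}{12}\right)^{2} = \left(- \frac{5399}{12}\right)^{2} = \frac{29149201}{144}$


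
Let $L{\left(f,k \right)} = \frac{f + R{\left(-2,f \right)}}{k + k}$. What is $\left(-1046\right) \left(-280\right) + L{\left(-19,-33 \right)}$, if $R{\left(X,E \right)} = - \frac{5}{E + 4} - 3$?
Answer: $\frac{57990305}{198} \approx 2.9288 \cdot 10^{5}$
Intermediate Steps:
$R{\left(X,E \right)} = -3 - \frac{5}{4 + E}$ ($R{\left(X,E \right)} = - \frac{5}{4 + E} - 3 = -3 - \frac{5}{4 + E}$)
$L{\left(f,k \right)} = \frac{f + \frac{-17 - 3 f}{4 + f}}{2 k}$ ($L{\left(f,k \right)} = \frac{f + \frac{-17 - 3 f}{4 + f}}{k + k} = \frac{f + \frac{-17 - 3 f}{4 + f}}{2 k}$)
$\left(-1046\right) \left(-280\right) + L{\left(-19,-33 \right)} = \left(-1046\right) \left(-280\right) + \frac{-17 - 19 + \left(-19\right)^{2}}{2 \left(-33\right) \left(4 - 19\right)} = 292880 + \frac{1}{2} \left(- \frac{1}{33}\right) \frac{1}{-15} \left(-17 - 19 + 361\right) = 292880 + \frac{1}{2} \left(- \frac{1}{33}\right) \left(- \frac{1}{15}\right) 325 = 292880 + \frac{65}{198} = \frac{57990305}{198}$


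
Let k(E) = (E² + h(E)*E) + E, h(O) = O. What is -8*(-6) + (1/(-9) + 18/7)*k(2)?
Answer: 4574/63 ≈ 72.603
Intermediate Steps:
k(E) = E + 2*E² (k(E) = (E² + E*E) + E = (E² + E²) + E = 2*E² + E = E + 2*E²)
-8*(-6) + (1/(-9) + 18/7)*k(2) = -8*(-6) + (1/(-9) + 18/7)*(2*(1 + 2*2)) = 48 + (1*(-⅑) + 18*(⅐))*(2*(1 + 4)) = 48 + (-⅑ + 18/7)*(2*5) = 48 + (155/63)*10 = 48 + 1550/63 = 4574/63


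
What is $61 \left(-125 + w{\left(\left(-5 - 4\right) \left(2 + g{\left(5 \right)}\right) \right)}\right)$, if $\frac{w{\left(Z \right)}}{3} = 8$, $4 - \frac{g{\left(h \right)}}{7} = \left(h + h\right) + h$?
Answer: $-6161$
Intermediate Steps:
$g{\left(h \right)} = 28 - 21 h$ ($g{\left(h \right)} = 28 - 7 \left(\left(h + h\right) + h\right) = 28 - 7 \left(2 h + h\right) = 28 - 7 \cdot 3 h = 28 - 21 h$)
$w{\left(Z \right)} = 24$ ($w{\left(Z \right)} = 3 \cdot 8 = 24$)
$61 \left(-125 + w{\left(\left(-5 - 4\right) \left(2 + g{\left(5 \right)}\right) \right)}\right) = 61 \left(-125 + 24\right) = 61 \left(-101\right) = -6161$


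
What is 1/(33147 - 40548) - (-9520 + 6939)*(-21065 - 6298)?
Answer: -522687506104/7401 ≈ -7.0624e+7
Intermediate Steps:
1/(33147 - 40548) - (-9520 + 6939)*(-21065 - 6298) = 1/(-7401) - (-2581)*(-27363) = -1/7401 - 1*70623903 = -1/7401 - 70623903 = -522687506104/7401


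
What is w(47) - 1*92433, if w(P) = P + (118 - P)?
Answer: -92315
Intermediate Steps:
w(P) = 118
w(47) - 1*92433 = 118 - 1*92433 = 118 - 92433 = -92315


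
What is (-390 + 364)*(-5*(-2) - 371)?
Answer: 9386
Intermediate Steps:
(-390 + 364)*(-5*(-2) - 371) = -26*(10 - 371) = -26*(-361) = 9386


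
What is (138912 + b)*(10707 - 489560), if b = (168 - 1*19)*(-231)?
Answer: -50036786529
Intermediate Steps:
b = -34419 (b = (168 - 19)*(-231) = 149*(-231) = -34419)
(138912 + b)*(10707 - 489560) = (138912 - 34419)*(10707 - 489560) = 104493*(-478853) = -50036786529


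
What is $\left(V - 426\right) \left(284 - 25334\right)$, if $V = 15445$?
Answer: $-376225950$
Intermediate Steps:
$\left(V - 426\right) \left(284 - 25334\right) = \left(15445 - 426\right) \left(284 - 25334\right) = 15019 \left(-25050\right) = -376225950$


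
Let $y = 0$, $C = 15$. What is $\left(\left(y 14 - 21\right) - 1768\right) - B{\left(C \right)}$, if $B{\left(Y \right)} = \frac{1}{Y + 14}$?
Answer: $- \frac{51882}{29} \approx -1789.0$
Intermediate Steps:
$B{\left(Y \right)} = \frac{1}{14 + Y}$
$\left(\left(y 14 - 21\right) - 1768\right) - B{\left(C \right)} = \left(\left(0 \cdot 14 - 21\right) - 1768\right) - \frac{1}{14 + 15} = \left(\left(0 - 21\right) - 1768\right) - \frac{1}{29} = \left(-21 - 1768\right) - \frac{1}{29} = -1789 - \frac{1}{29} = - \frac{51882}{29}$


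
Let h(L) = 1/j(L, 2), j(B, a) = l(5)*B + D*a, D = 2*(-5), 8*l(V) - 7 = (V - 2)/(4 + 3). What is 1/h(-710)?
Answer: -4755/7 ≈ -679.29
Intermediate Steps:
l(V) = 47/56 + V/56 (l(V) = 7/8 + ((V - 2)/(4 + 3))/8 = 7/8 + ((-2 + V)/7)/8 = 7/8 + ((-2 + V)*(⅐))/8 = 7/8 + (-2/7 + V/7)/8 = 7/8 + (-1/28 + V/56) = 47/56 + V/56)
D = -10
j(B, a) = -10*a + 13*B/14 (j(B, a) = (47/56 + (1/56)*5)*B - 10*a = (47/56 + 5/56)*B - 10*a = 13*B/14 - 10*a = -10*a + 13*B/14)
h(L) = 1/(-20 + 13*L/14) (h(L) = 1/(-10*2 + 13*L/14) = 1/(-20 + 13*L/14))
1/h(-710) = 1/(14/(-280 + 13*(-710))) = 1/(14/(-280 - 9230)) = 1/(14/(-9510)) = 1/(14*(-1/9510)) = 1/(-7/4755) = -4755/7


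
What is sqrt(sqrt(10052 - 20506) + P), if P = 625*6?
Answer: sqrt(3750 + I*sqrt(10454)) ≈ 61.243 + 0.8347*I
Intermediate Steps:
P = 3750
sqrt(sqrt(10052 - 20506) + P) = sqrt(sqrt(10052 - 20506) + 3750) = sqrt(sqrt(-10454) + 3750) = sqrt(I*sqrt(10454) + 3750) = sqrt(3750 + I*sqrt(10454))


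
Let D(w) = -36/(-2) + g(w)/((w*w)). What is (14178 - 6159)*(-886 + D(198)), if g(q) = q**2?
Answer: -6952473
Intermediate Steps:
D(w) = 19 (D(w) = -36/(-2) + w**2/((w*w)) = -36*(-1/2) + w**2/(w**2) = 18 + w**2/w**2 = 18 + 1 = 19)
(14178 - 6159)*(-886 + D(198)) = (14178 - 6159)*(-886 + 19) = 8019*(-867) = -6952473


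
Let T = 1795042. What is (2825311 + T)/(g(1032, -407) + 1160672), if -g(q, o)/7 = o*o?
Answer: 4620353/1129 ≈ 4092.4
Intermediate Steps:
g(q, o) = -7*o**2 (g(q, o) = -7*o*o = -7*o**2)
(2825311 + T)/(g(1032, -407) + 1160672) = (2825311 + 1795042)/(-7*(-407)**2 + 1160672) = 4620353/(-7*165649 + 1160672) = 4620353/(-1159543 + 1160672) = 4620353/1129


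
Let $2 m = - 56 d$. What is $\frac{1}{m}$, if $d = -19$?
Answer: $\frac{1}{532} \approx 0.0018797$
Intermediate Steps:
$m = 532$ ($m = \frac{\left(-56\right) \left(-19\right)}{2} = \frac{1}{2} \cdot 1064 = 532$)
$\frac{1}{m} = \frac{1}{532}$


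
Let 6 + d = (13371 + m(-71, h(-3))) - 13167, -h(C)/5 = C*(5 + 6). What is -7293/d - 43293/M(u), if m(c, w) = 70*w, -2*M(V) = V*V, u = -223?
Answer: 19834507/17703524 ≈ 1.1204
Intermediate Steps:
M(V) = -V²/2 (M(V) = -V*V/2 = -V²/2)
h(C) = -55*C (h(C) = -5*C*(5 + 6) = -5*C*11 = -55*C)
d = 11748 (d = -6 + ((13371 + 70*(-55*(-3))) - 13167) = -6 + ((13371 + 70*165) - 13167) = -6 + ((13371 + 11550) - 13167) = -6 + (24921 - 13167) = -6 + 11754 = 11748)
-7293/d - 43293/M(u) = -7293/11748 - 43293/((-½*(-223)²)) = -7293*1/11748 - 43293/((-½*49729)) = -221/356 - 43293/(-49729/2) = -221/356 - 43293*(-2/49729) = -221/356 + 86586/49729 = 19834507/17703524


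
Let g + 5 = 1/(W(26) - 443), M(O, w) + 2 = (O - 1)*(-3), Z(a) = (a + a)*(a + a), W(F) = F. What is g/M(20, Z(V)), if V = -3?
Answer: 2086/24603 ≈ 0.084786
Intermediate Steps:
Z(a) = 4*a² (Z(a) = (2*a)*(2*a) = 4*a²)
M(O, w) = 1 - 3*O (M(O, w) = -2 + (O - 1)*(-3) = -2 + (-1 + O)*(-3) = -2 + (3 - 3*O) = 1 - 3*O)
g = -2086/417 (g = -5 + 1/(26 - 443) = -5 + 1/(-417) = -5 - 1/417 = -2086/417 ≈ -5.0024)
g/M(20, Z(V)) = -2086/(417*(1 - 3*20)) = -2086/(417*(1 - 60)) = -2086/417/(-59) = -2086/417*(-1/59) = 2086/24603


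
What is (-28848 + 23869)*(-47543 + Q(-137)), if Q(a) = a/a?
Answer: 236711618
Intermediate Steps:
Q(a) = 1
(-28848 + 23869)*(-47543 + Q(-137)) = (-28848 + 23869)*(-47543 + 1) = -4979*(-47542) = 236711618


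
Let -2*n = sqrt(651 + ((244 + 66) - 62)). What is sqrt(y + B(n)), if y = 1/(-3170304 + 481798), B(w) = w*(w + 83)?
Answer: sqrt(1624507496391585 - 299964677249494*sqrt(899))/2688506 ≈ 31.931*I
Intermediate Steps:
n = -sqrt(899)/2 (n = -sqrt(651 + ((244 + 66) - 62))/2 = -sqrt(651 + (310 - 62))/2 = -sqrt(651 + 248)/2 = -sqrt(899)/2 ≈ -14.992)
B(w) = w*(83 + w)
y = -1/2688506 (y = 1/(-2688506) = -1/2688506 ≈ -3.7195e-7)
sqrt(y + B(n)) = sqrt(-1/2688506 + (-sqrt(899)/2)*(83 - sqrt(899)/2)) = sqrt(-1/2688506 - sqrt(899)*(83 - sqrt(899)/2)/2)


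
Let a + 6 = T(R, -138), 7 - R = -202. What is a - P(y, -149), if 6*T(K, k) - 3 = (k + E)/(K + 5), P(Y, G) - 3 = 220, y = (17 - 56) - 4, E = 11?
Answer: -293521/1284 ≈ -228.60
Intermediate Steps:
R = 209 (R = 7 - 1*(-202) = 7 + 202 = 209)
y = -43 (y = -39 - 4 = -43)
P(Y, G) = 223 (P(Y, G) = 3 + 220 = 223)
T(K, k) = ½ + (11 + k)/(6*(5 + K)) (T(K, k) = ½ + ((k + 11)/(K + 5))/6 = ½ + ((11 + k)/(5 + K))/6 = ½ + (11 + k)/(6*(5 + K)))
a = -7189/1284 (a = -6 + (26 - 138 + 3*209)/(6*(5 + 209)) = -6 + (⅙)*(26 - 138 + 627)/214 = -6 + (⅙)*(1/214)*515 = -6 + 515/1284 = -7189/1284 ≈ -5.5989)
a - P(y, -149) = -7189/1284 - 1*223 = -7189/1284 - 223 = -293521/1284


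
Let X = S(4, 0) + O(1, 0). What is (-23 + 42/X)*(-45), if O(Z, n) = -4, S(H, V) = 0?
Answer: 3015/2 ≈ 1507.5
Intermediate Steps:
X = -4 (X = 0 - 4 = -4)
(-23 + 42/X)*(-45) = (-23 + 42/(-4))*(-45) = (-23 + 42*(-¼))*(-45) = (-23 - 21/2)*(-45) = -67/2*(-45) = 3015/2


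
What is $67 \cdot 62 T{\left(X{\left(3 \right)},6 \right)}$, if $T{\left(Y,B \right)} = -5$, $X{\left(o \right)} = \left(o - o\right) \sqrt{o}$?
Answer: $-20770$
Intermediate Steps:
$X{\left(o \right)} = 0$ ($X{\left(o \right)} = 0 \sqrt{o} = 0$)
$67 \cdot 62 T{\left(X{\left(3 \right)},6 \right)} = 67 \cdot 62 \left(-5\right) = 4154 \left(-5\right) = -20770$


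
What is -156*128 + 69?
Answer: -19899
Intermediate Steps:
-156*128 + 69 = -19968 + 69 = -19899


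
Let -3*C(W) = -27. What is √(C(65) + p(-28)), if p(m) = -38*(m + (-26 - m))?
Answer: √997 ≈ 31.575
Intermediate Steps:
C(W) = 9 (C(W) = -⅓*(-27) = 9)
p(m) = 988 (p(m) = -38*(-26) = 988)
√(C(65) + p(-28)) = √(9 + 988) = √997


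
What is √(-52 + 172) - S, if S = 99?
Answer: -99 + 2*√30 ≈ -88.046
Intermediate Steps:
√(-52 + 172) - S = √(-52 + 172) - 1*99 = √120 - 99 = 2*√30 - 99 = -99 + 2*√30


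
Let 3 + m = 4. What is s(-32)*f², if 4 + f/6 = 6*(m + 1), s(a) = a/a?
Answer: 2304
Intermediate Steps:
m = 1 (m = -3 + 4 = 1)
s(a) = 1
f = 48 (f = -24 + 6*(6*(1 + 1)) = -24 + 6*(6*2) = -24 + 6*12 = -24 + 72 = 48)
s(-32)*f² = 1*48² = 1*2304 = 2304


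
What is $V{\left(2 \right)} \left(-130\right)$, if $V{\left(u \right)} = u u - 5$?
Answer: $130$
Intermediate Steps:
$V{\left(u \right)} = -5 + u^{2}$ ($V{\left(u \right)} = u^{2} - 5 = -5 + u^{2}$)
$V{\left(2 \right)} \left(-130\right) = \left(-5 + 2^{2}\right) \left(-130\right) = \left(-5 + 4\right) \left(-130\right) = \left(-1\right) \left(-130\right) = 130$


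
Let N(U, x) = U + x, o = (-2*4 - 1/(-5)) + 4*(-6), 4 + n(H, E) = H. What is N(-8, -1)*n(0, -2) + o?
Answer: 21/5 ≈ 4.2000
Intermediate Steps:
n(H, E) = -4 + H
o = -159/5 (o = (-8 - 1*(-1/5)) - 24 = (-8 + 1/5) - 24 = -39/5 - 24 = -159/5 ≈ -31.800)
N(-8, -1)*n(0, -2) + o = (-8 - 1)*(-4 + 0) - 159/5 = -9*(-4) - 159/5 = 36 - 159/5 = 21/5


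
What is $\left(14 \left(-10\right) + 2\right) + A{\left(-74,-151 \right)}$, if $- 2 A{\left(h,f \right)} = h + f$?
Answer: $- \frac{51}{2} \approx -25.5$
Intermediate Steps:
$A{\left(h,f \right)} = - \frac{f}{2} - \frac{h}{2}$ ($A{\left(h,f \right)} = - \frac{h + f}{2} = - \frac{f + h}{2} = - \frac{f}{2} - \frac{h}{2}$)
$\left(14 \left(-10\right) + 2\right) + A{\left(-74,-151 \right)} = \left(14 \left(-10\right) + 2\right) - - \frac{225}{2} = \left(-140 + 2\right) + \left(\frac{151}{2} + 37\right) = -138 + \frac{225}{2} = - \frac{51}{2}$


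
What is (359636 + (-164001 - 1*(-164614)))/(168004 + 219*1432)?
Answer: 360249/481612 ≈ 0.74801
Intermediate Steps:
(359636 + (-164001 - 1*(-164614)))/(168004 + 219*1432) = (359636 + (-164001 + 164614))/(168004 + 313608) = (359636 + 613)/481612 = 360249*(1/481612) = 360249/481612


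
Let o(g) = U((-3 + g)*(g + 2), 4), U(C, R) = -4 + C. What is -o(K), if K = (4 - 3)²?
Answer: 10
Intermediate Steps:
K = 1 (K = 1² = 1)
o(g) = -4 + (-3 + g)*(2 + g) (o(g) = -4 + (-3 + g)*(g + 2) = -4 + (-3 + g)*(2 + g))
-o(K) = -(-10 + 1² - 1*1) = -(-10 + 1 - 1) = -1*(-10) = 10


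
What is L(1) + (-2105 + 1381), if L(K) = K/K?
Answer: -723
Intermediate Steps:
L(K) = 1
L(1) + (-2105 + 1381) = 1 + (-2105 + 1381) = 1 - 724 = -723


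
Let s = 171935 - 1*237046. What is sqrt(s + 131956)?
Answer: sqrt(66845) ≈ 258.54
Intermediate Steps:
s = -65111 (s = 171935 - 237046 = -65111)
sqrt(s + 131956) = sqrt(-65111 + 131956) = sqrt(66845)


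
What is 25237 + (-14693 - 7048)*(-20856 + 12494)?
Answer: 181823479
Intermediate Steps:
25237 + (-14693 - 7048)*(-20856 + 12494) = 25237 - 21741*(-8362) = 25237 + 181798242 = 181823479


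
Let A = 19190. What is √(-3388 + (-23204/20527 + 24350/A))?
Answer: 5*I*√210274474341844211/39391313 ≈ 58.205*I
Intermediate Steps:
√(-3388 + (-23204/20527 + 24350/A)) = √(-3388 + (-23204/20527 + 24350/19190)) = √(-3388 + (-23204*1/20527 + 24350*(1/19190))) = √(-3388 + (-23204/20527 + 2435/1919)) = √(-3388 + 5454769/39391313) = √(-133452313675/39391313) = 5*I*√210274474341844211/39391313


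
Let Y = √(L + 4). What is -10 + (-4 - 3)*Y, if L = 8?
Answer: -10 - 14*√3 ≈ -34.249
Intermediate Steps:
Y = 2*√3 (Y = √(8 + 4) = √12 = 2*√3 ≈ 3.4641)
-10 + (-4 - 3)*Y = -10 + (-4 - 3)*(2*√3) = -10 - 14*√3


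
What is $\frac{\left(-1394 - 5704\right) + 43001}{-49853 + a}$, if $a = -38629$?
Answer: $- \frac{35903}{88482} \approx -0.40577$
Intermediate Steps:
$\frac{\left(-1394 - 5704\right) + 43001}{-49853 + a} = \frac{\left(-1394 - 5704\right) + 43001}{-49853 - 38629} = \frac{-7098 + 43001}{-88482} = 35903 \left(- \frac{1}{88482}\right) = - \frac{35903}{88482}$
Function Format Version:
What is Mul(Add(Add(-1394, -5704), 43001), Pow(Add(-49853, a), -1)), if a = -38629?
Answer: Rational(-35903, 88482) ≈ -0.40577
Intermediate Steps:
Mul(Add(Add(-1394, -5704), 43001), Pow(Add(-49853, a), -1)) = Mul(Add(Add(-1394, -5704), 43001), Pow(Add(-49853, -38629), -1)) = Mul(Add(-7098, 43001), Pow(-88482, -1)) = Mul(35903, Rational(-1, 88482)) = Rational(-35903, 88482)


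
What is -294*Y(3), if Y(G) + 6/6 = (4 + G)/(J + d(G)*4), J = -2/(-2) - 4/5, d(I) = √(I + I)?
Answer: 715596/2399 - 205800*√6/2399 ≈ 88.158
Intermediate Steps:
d(I) = √2*√I (d(I) = √(2*I) = √2*√I)
J = ⅕ (J = -2*(-½) - 4*⅕ = 1 - ⅘ = ⅕ ≈ 0.20000)
Y(G) = -1 + (4 + G)/(⅕ + 4*√2*√G) (Y(G) = -1 + (4 + G)/(⅕ + (√2*√G)*4) = -1 + (4 + G)/(⅕ + 4*√2*√G))
-294*Y(3) = -294*(19 + 5*3 - 20*√2*√3)/(1 + 20*√2*√3) = -294*(19 + 15 - 20*√6)/(1 + 20*√6) = -294*(34 - 20*√6)/(1 + 20*√6)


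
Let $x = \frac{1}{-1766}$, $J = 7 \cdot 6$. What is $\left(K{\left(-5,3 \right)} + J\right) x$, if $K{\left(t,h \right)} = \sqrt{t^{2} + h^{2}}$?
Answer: $- \frac{21}{883} - \frac{\sqrt{34}}{1766} \approx -0.027084$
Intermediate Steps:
$K{\left(t,h \right)} = \sqrt{h^{2} + t^{2}}$
$J = 42$
$x = - \frac{1}{1766} \approx -0.00056625$
$\left(K{\left(-5,3 \right)} + J\right) x = \left(\sqrt{3^{2} + \left(-5\right)^{2}} + 42\right) \left(- \frac{1}{1766}\right) = \left(\sqrt{9 + 25} + 42\right) \left(- \frac{1}{1766}\right) = \left(\sqrt{34} + 42\right) \left(- \frac{1}{1766}\right) = \left(42 + \sqrt{34}\right) \left(- \frac{1}{1766}\right) = - \frac{21}{883} - \frac{\sqrt{34}}{1766}$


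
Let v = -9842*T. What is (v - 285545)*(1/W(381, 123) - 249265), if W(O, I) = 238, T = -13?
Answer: 9349571549331/238 ≈ 3.9284e+10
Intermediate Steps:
v = 127946 (v = -9842*(-13) = 127946)
(v - 285545)*(1/W(381, 123) - 249265) = (127946 - 285545)*(1/238 - 249265) = -157599*(1/238 - 249265) = -157599*(-59325069/238) = 9349571549331/238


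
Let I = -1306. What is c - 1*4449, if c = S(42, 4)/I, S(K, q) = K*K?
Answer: -2906079/653 ≈ -4450.4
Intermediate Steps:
S(K, q) = K²
c = -882/653 (c = 42²/(-1306) = 1764*(-1/1306) = -882/653 ≈ -1.3507)
c - 1*4449 = -882/653 - 1*4449 = -882/653 - 4449 = -2906079/653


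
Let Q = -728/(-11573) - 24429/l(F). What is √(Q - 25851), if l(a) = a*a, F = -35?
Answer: 2*I*√1061155894042754/405055 ≈ 160.84*I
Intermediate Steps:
l(a) = a²
Q = -281825017/14176925 (Q = -728/(-11573) - 24429/((-35)²) = -728*(-1/11573) - 24429/1225 = 728/11573 - 24429*1/1225 = 728/11573 - 24429/1225 = -281825017/14176925 ≈ -19.879)
√(Q - 25851) = √(-281825017/14176925 - 25851) = √(-366769513192/14176925) = 2*I*√1061155894042754/405055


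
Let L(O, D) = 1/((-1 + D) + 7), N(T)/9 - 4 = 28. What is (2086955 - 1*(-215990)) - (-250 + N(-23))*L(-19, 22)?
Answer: 32241211/14 ≈ 2.3029e+6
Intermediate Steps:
N(T) = 288 (N(T) = 36 + 9*28 = 36 + 252 = 288)
L(O, D) = 1/(6 + D)
(2086955 - 1*(-215990)) - (-250 + N(-23))*L(-19, 22) = (2086955 - 1*(-215990)) - (-250 + 288)/(6 + 22) = (2086955 + 215990) - 38/28 = 2302945 - 38/28 = 2302945 - 1*19/14 = 2302945 - 19/14 = 32241211/14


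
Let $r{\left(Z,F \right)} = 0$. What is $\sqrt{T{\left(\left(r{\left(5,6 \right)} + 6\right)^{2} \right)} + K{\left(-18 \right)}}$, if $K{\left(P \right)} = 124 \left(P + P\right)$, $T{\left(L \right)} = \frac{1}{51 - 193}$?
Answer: $\frac{i \sqrt{90012238}}{142} \approx 66.813 i$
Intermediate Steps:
$T{\left(L \right)} = - \frac{1}{142}$ ($T{\left(L \right)} = \frac{1}{-142} = - \frac{1}{142}$)
$K{\left(P \right)} = 248 P$ ($K{\left(P \right)} = 124 \cdot 2 P = 248 P$)
$\sqrt{T{\left(\left(r{\left(5,6 \right)} + 6\right)^{2} \right)} + K{\left(-18 \right)}} = \sqrt{- \frac{1}{142} + 248 \left(-18\right)} = \sqrt{- \frac{1}{142} - 4464} = \sqrt{- \frac{633889}{142}} = \frac{i \sqrt{90012238}}{142}$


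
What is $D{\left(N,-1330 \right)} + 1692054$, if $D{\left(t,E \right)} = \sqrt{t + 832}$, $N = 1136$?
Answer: $1692054 + 4 \sqrt{123} \approx 1.6921 \cdot 10^{6}$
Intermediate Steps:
$D{\left(t,E \right)} = \sqrt{832 + t}$
$D{\left(N,-1330 \right)} + 1692054 = \sqrt{832 + 1136} + 1692054 = \sqrt{1968} + 1692054 = 4 \sqrt{123} + 1692054 = 1692054 + 4 \sqrt{123}$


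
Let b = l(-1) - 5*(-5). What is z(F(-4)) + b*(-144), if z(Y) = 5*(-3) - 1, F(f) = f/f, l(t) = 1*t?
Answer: -3472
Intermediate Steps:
l(t) = t
F(f) = 1
b = 24 (b = -1 - 5*(-5) = -1 + 25 = 24)
z(Y) = -16 (z(Y) = -15 - 1 = -16)
z(F(-4)) + b*(-144) = -16 + 24*(-144) = -16 - 3456 = -3472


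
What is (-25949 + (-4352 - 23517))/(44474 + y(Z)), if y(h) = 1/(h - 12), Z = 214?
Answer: -10871236/8983749 ≈ -1.2101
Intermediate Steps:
y(h) = 1/(-12 + h)
(-25949 + (-4352 - 23517))/(44474 + y(Z)) = (-25949 + (-4352 - 23517))/(44474 + 1/(-12 + 214)) = (-25949 - 27869)/(44474 + 1/202) = -53818/(44474 + 1/202) = -53818/8983749/202 = -53818*202/8983749 = -10871236/8983749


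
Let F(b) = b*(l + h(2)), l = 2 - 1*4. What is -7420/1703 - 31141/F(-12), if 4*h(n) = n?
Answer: -53166683/30654 ≈ -1734.4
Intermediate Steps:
h(n) = n/4
l = -2 (l = 2 - 4 = -2)
F(b) = -3*b/2 (F(b) = b*(-2 + (¼)*2) = b*(-2 + ½) = b*(-3/2) = -3*b/2)
-7420/1703 - 31141/F(-12) = -7420/1703 - 31141/((-3/2*(-12))) = -7420*1/1703 - 31141/18 = -7420/1703 - 31141*1/18 = -7420/1703 - 31141/18 = -53166683/30654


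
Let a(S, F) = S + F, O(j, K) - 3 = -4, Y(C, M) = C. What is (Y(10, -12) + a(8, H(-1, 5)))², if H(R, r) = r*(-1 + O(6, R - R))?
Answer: 64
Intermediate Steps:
O(j, K) = -1 (O(j, K) = 3 - 4 = -1)
H(R, r) = -2*r (H(R, r) = r*(-1 - 1) = r*(-2) = -2*r)
a(S, F) = F + S
(Y(10, -12) + a(8, H(-1, 5)))² = (10 + (-2*5 + 8))² = (10 + (-10 + 8))² = (10 - 2)² = 8² = 64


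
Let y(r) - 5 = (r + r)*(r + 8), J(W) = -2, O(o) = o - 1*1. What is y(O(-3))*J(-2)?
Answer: 54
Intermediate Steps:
O(o) = -1 + o (O(o) = o - 1 = -1 + o)
y(r) = 5 + 2*r*(8 + r) (y(r) = 5 + (r + r)*(r + 8) = 5 + (2*r)*(8 + r) = 5 + 2*r*(8 + r))
y(O(-3))*J(-2) = (5 + 2*(-1 - 3)² + 16*(-1 - 3))*(-2) = (5 + 2*(-4)² + 16*(-4))*(-2) = (5 + 2*16 - 64)*(-2) = (5 + 32 - 64)*(-2) = -27*(-2) = 54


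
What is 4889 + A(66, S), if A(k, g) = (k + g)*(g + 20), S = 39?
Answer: 11084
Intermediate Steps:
A(k, g) = (20 + g)*(g + k) (A(k, g) = (g + k)*(20 + g) = (20 + g)*(g + k))
4889 + A(66, S) = 4889 + (39² + 20*39 + 20*66 + 39*66) = 4889 + (1521 + 780 + 1320 + 2574) = 4889 + 6195 = 11084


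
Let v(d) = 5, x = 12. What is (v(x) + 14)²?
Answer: 361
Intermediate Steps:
(v(x) + 14)² = (5 + 14)² = 19² = 361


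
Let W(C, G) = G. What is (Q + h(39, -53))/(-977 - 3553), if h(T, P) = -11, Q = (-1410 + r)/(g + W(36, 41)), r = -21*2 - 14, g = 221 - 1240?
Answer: 2323/1107585 ≈ 0.0020974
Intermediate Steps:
g = -1019
r = -56 (r = -42 - 14 = -56)
Q = 733/489 (Q = (-1410 - 56)/(-1019 + 41) = -1466/(-978) = -1466*(-1/978) = 733/489 ≈ 1.4990)
(Q + h(39, -53))/(-977 - 3553) = (733/489 - 11)/(-977 - 3553) = -4646/489/(-4530) = -4646/489*(-1/4530) = 2323/1107585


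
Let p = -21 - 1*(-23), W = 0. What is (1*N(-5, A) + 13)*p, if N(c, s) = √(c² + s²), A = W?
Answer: 36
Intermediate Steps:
A = 0
p = 2 (p = -21 + 23 = 2)
(1*N(-5, A) + 13)*p = (1*√((-5)² + 0²) + 13)*2 = (1*√(25 + 0) + 13)*2 = (1*√25 + 13)*2 = (1*5 + 13)*2 = (5 + 13)*2 = 18*2 = 36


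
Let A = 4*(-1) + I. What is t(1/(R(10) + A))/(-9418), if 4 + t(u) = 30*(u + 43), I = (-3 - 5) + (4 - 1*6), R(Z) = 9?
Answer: -640/4709 ≈ -0.13591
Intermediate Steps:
I = -10 (I = -8 + (4 - 6) = -8 - 2 = -10)
A = -14 (A = 4*(-1) - 10 = -4 - 10 = -14)
t(u) = 1286 + 30*u (t(u) = -4 + 30*(u + 43) = -4 + 30*(43 + u) = -4 + (1290 + 30*u) = 1286 + 30*u)
t(1/(R(10) + A))/(-9418) = (1286 + 30/(9 - 14))/(-9418) = (1286 + 30/(-5))*(-1/9418) = (1286 + 30*(-⅕))*(-1/9418) = (1286 - 6)*(-1/9418) = 1280*(-1/9418) = -640/4709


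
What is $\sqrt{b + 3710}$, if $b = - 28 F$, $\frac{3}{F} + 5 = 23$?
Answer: $\frac{2 \sqrt{8337}}{3} \approx 60.871$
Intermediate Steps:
$F = \frac{1}{6}$ ($F = \frac{3}{-5 + 23} = \frac{3}{18} = 3 \cdot \frac{1}{18} = \frac{1}{6} \approx 0.16667$)
$b = - \frac{14}{3}$ ($b = \left(-28\right) \frac{1}{6} = - \frac{14}{3} \approx -4.6667$)
$\sqrt{b + 3710} = \sqrt{- \frac{14}{3} + 3710} = \sqrt{\frac{11116}{3}} = \frac{2 \sqrt{8337}}{3}$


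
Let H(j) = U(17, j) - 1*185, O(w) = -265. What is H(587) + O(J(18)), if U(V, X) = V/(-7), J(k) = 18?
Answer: -3167/7 ≈ -452.43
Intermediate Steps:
U(V, X) = -V/7 (U(V, X) = V*(-⅐) = -V/7)
H(j) = -1312/7 (H(j) = -⅐*17 - 1*185 = -17/7 - 185 = -1312/7)
H(587) + O(J(18)) = -1312/7 - 265 = -3167/7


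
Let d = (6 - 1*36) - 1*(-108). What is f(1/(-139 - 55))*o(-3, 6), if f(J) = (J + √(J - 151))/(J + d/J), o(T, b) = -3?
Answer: -3/2935609 + 9*I*√631470/2935609 ≈ -1.0219e-6 + 0.0024362*I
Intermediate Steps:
d = 78 (d = (6 - 36) + 108 = -30 + 108 = 78)
f(J) = (J + √(-151 + J))/(J + 78/J) (f(J) = (J + √(J - 151))/(J + 78/J) = (J + √(-151 + J))/(J + 78/J))
f(1/(-139 - 55))*o(-3, 6) = ((1/(-139 - 55) + √(-151 + 1/(-139 - 55)))/((-139 - 55)*(78 + (1/(-139 - 55))²)))*(-3) = ((1/(-194) + √(-151 + 1/(-194)))/((-194)*(78 + (1/(-194))²)))*(-3) = -(-1/194 + √(-151 - 1/194))/(194*(78 + (-1/194)²))*(-3) = -(-1/194 + √(-29295/194))/(194*(78 + 1/37636))*(-3) = -(-1/194 + 3*I*√631470/194)/(194*2935609/37636)*(-3) = -1/194*37636/2935609*(-1/194 + 3*I*√631470/194)*(-3) = (1/2935609 - 3*I*√631470/2935609)*(-3) = -3/2935609 + 9*I*√631470/2935609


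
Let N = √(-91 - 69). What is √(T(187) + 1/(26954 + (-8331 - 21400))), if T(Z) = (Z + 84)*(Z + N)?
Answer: 2*√(97701821939 + 2089878559*I*√10)/2777 ≈ 225.24 + 7.6093*I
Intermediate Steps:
N = 4*I*√10 (N = √(-160) = 4*I*√10 ≈ 12.649*I)
T(Z) = (84 + Z)*(Z + 4*I*√10) (T(Z) = (Z + 84)*(Z + 4*I*√10) = (84 + Z)*(Z + 4*I*√10))
√(T(187) + 1/(26954 + (-8331 - 21400))) = √((187² + 84*187 + 336*I*√10 + 4*I*187*√10) + 1/(26954 + (-8331 - 21400))) = √((34969 + 15708 + 336*I*√10 + 748*I*√10) + 1/(26954 - 29731)) = √((50677 + 1084*I*√10) + 1/(-2777)) = √((50677 + 1084*I*√10) - 1/2777) = √(140730028/2777 + 1084*I*√10)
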